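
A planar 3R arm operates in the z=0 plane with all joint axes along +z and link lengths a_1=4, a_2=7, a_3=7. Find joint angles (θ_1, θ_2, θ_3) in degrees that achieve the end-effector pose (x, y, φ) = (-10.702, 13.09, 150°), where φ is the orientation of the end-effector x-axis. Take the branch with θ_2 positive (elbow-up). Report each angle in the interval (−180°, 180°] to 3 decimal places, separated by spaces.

96.637 30.003 23.360

wrist centre = target − a_3·(cos φ, sin φ) = (-4.6398, 9.5900)
cos θ_2 = (113.4960−4²−7²)/(2·4·7) = 0.8660; θ_2 = 30.0028° (elbow-up)
β = atan2(9.5900,-4.6398) = 115.8186°; ψ = atan2(3.5003,10.0620) = 19.1814°
θ_1 = β − ψ = 96.6372°
θ_3 = φ − θ_1 − θ_2 = 23.3600° (wrapped to (-180°,180°])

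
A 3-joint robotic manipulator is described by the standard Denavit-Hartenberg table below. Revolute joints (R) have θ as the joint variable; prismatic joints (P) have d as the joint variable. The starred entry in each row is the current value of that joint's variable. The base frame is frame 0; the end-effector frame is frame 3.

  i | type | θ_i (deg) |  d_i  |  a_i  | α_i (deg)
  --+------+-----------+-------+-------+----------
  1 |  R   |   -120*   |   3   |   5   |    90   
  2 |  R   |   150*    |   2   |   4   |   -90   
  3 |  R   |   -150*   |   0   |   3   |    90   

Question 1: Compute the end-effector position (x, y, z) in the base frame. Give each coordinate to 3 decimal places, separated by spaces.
after link 1: o_1 = (-2.5000, -4.3301, 3.0000)
after link 2: o_2 = (-2.5000, -0.3301, 5.0000)
after link 3: o_3 = (-4.9240, -1.5287, 3.7010)

-4.924 -1.529 3.701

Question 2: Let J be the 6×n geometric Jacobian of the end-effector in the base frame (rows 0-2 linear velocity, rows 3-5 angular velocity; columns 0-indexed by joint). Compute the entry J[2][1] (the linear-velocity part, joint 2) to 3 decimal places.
axis z_1 = (-0.8660,0.5000,0.0000); lever o_n−o_1 = (-2.4240,2.8014,0.7010)
cross product → J_v[:, 1] = (0.3505,0.6071,-1.2141)
J_ω[:, 1] = z_1
entry J[2][1] = -1.2141

-1.214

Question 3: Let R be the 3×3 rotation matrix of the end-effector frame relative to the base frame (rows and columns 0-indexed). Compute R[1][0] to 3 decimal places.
-0.400

End-effector x-axis (col 0 of R) = (-0.8080,-0.3995,-0.4330)
R[1][0] = -0.3995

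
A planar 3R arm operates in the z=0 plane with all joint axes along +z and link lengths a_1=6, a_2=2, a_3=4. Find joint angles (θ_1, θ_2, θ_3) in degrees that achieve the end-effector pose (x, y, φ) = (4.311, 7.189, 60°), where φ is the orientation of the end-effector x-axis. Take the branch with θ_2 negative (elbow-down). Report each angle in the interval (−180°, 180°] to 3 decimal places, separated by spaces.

wrist centre = target − a_3·(cos φ, sin φ) = (2.3110, 3.7249)
cos θ_2 = (19.2156−6²−2²)/(2·6·2) = -0.8660; θ_2 = -149.9991° (elbow-down)
β = atan2(3.7249,2.3110) = 58.1837°; ψ = atan2(-1.0000,4.2680) = -13.1871°
θ_1 = β − ψ = 71.3708°
θ_3 = φ − θ_1 − θ_2 = 138.6282° (wrapped to (-180°,180°])

71.371 -149.999 138.628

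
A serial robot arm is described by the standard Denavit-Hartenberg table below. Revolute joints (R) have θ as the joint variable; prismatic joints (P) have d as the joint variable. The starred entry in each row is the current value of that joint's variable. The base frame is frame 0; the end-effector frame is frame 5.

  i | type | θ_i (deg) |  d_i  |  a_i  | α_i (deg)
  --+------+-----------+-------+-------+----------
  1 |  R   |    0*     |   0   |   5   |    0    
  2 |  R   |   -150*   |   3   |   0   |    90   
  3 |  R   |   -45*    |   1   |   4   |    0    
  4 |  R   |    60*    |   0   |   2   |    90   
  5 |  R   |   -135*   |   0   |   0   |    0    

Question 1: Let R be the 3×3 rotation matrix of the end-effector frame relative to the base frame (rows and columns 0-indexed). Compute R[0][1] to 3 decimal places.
End-effector y-axis (col 1 of R) = (-0.2380,-0.9539,0.1830)
R[0][1] = -0.2380

-0.238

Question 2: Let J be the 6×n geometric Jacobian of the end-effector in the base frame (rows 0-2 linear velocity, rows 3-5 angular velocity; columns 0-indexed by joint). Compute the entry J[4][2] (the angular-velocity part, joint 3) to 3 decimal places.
0.866

axis z_2 = (-0.5000,0.8660,0.0000); lever o_n−o_2 = (-4.6225,-1.5141,-2.3108)
cross product → J_v[:, 2] = (-2.0012,-1.1554,4.7603)
J_ω[:, 2] = z_2
entry J[4][2] = 0.8660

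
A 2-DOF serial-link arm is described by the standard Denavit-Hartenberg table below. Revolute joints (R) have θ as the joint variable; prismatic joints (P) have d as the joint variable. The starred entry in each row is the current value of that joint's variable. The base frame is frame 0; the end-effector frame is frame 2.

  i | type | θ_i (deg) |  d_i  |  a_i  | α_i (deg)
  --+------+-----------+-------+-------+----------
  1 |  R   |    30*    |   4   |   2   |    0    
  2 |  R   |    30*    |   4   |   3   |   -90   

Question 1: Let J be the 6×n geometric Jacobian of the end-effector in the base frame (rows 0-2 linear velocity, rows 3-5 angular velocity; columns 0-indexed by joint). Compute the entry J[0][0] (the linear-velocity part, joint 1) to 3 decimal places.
-3.598

axis z_0 = ẑ; lever o_n−o_0 = (3.2321,3.5981,8.0000)
cross product → J_v[:, 0] = (-3.5981,3.2321,0.0000)
J_ω[:, 0] = z_0
entry J[0][0] = -3.5981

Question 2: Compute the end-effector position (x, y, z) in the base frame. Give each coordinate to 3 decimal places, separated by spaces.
after link 1: o_1 = (1.7321, 1.0000, 4.0000)
after link 2: o_2 = (3.2321, 3.5981, 8.0000)

3.232 3.598 8.000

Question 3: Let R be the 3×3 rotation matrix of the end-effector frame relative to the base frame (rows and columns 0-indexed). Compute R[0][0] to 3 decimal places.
End-effector x-axis (col 0 of R) = (0.5000,0.8660,0.0000)
R[0][0] = 0.5000

0.500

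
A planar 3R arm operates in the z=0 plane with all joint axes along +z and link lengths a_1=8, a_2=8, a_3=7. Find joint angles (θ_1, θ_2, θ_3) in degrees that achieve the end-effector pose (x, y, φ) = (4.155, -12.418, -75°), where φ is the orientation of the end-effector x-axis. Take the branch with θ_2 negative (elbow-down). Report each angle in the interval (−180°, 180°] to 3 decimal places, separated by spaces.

wrist centre = target − a_3·(cos φ, sin φ) = (2.3433, -5.6565)
cos θ_2 = (37.4871−8²−8²)/(2·8·8) = -0.7071; θ_2 = -135.0020° (elbow-down)
β = atan2(-5.6565,2.3433) = -67.4978°; ψ = atan2(-5.6567,2.3429) = -67.5010°
θ_1 = β − ψ = 0.0033°
θ_3 = φ − θ_1 − θ_2 = 59.9988° (wrapped to (-180°,180°])

0.003 -135.002 59.999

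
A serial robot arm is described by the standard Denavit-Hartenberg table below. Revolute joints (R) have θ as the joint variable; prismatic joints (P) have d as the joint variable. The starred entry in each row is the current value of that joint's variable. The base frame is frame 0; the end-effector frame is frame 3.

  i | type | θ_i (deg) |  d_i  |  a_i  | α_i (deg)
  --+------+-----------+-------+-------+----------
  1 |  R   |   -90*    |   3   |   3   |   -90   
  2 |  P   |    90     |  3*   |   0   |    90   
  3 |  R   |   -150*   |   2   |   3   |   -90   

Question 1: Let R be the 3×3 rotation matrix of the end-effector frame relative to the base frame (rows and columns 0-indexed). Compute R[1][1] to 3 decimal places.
End-effector y-axis (col 1 of R) = (-0.0000,1.0000,-0.0000)
R[1][1] = 1.0000

1.000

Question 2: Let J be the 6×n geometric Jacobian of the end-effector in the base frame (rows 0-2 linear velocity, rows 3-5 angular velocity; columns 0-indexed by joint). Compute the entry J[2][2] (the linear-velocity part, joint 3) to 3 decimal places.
-1.500

axis z_2 = (0.0000,-1.0000,0.0000); lever o_n−o_2 = (-1.5000,-2.0000,2.5981)
cross product → J_v[:, 2] = (-2.5981,-0.0000,-1.5000)
J_ω[:, 2] = z_2
entry J[2][2] = -1.5000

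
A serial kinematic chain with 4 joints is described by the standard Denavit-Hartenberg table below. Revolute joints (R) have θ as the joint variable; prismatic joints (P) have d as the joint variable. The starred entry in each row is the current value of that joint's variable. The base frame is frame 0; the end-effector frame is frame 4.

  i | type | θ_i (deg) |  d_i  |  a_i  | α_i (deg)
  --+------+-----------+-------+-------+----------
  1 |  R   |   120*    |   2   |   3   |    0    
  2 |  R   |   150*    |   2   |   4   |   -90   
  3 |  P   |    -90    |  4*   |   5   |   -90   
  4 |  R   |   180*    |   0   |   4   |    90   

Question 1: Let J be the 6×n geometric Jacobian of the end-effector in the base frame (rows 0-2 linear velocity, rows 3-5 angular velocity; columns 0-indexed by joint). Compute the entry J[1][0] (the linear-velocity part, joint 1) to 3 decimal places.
2.500

axis z_0 = ẑ; lever o_n−o_0 = (2.5000,-1.4019,5.0000)
cross product → J_v[:, 0] = (1.4019,2.5000,-0.0000)
J_ω[:, 0] = z_0
entry J[1][0] = 2.5000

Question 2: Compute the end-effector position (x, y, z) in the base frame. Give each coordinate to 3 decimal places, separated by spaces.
after link 1: o_1 = (-1.5000, 2.5981, 2.0000)
after link 2: o_2 = (-1.5000, -1.4019, 4.0000)
after link 3: o_3 = (2.5000, -1.4019, 9.0000)
after link 4: o_4 = (2.5000, -1.4019, 5.0000)

2.500 -1.402 5.000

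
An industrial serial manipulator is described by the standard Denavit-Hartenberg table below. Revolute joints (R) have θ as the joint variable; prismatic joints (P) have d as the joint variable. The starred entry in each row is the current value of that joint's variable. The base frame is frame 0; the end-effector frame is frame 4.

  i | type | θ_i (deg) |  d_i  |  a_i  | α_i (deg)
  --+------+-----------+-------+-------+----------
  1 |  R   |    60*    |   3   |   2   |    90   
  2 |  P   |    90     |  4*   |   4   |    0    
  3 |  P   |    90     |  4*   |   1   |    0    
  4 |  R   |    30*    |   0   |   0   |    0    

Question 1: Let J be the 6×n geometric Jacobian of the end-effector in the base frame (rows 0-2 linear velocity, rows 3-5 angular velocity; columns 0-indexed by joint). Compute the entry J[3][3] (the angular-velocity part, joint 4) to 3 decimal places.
axis z_3 = (0.8660,-0.5000,0.0000); lever o_n−o_3 = (0.0000,0.0000,0.0000)
cross product → J_v[:, 3] = (-0.0000,0.0000,0.0000)
J_ω[:, 3] = z_3
entry J[3][3] = 0.8660

0.866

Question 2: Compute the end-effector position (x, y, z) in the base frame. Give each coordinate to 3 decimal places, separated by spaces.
after link 1: o_1 = (1.0000, 1.7321, 3.0000)
after link 2: o_2 = (4.4641, -0.2679, 7.0000)
after link 3: o_3 = (7.4282, -3.1340, 7.0000)
after link 4: o_4 = (7.4282, -3.1340, 7.0000)

7.428 -3.134 7.000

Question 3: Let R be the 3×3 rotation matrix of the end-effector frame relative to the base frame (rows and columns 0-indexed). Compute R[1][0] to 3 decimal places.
-0.750

End-effector x-axis (col 0 of R) = (-0.4330,-0.7500,-0.5000)
R[1][0] = -0.7500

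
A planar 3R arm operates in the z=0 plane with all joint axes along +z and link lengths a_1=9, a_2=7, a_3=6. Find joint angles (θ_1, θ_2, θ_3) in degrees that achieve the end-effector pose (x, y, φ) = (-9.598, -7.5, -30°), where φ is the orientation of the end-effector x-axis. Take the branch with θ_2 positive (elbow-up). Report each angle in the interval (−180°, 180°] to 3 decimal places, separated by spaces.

wrist centre = target − a_3·(cos φ, sin φ) = (-14.7942, -4.5000)
cos θ_2 = (239.1169−9²−7²)/(2·9·7) = 0.8660; θ_2 = 30.0021° (elbow-up)
β = atan2(-4.5000,-14.7942) = -163.0816°; ψ = atan2(3.5002,15.0621) = 13.0826°
θ_1 = β − ψ = -176.1642°
θ_3 = φ − θ_1 − θ_2 = 116.1621° (wrapped to (-180°,180°])

-176.164 30.002 116.162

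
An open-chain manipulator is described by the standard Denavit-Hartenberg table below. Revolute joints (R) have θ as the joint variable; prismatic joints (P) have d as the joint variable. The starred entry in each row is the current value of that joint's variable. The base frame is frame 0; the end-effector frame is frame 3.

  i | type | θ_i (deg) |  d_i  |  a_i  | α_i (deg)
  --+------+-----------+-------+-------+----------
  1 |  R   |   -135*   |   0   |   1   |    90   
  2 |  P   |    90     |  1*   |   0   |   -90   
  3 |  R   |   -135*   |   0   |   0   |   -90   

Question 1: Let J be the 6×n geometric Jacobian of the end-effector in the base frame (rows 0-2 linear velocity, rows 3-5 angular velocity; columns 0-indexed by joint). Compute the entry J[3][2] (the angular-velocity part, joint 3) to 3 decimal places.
axis z_2 = (0.7071,0.7071,0.0000); lever o_n−o_2 = (0.0000,0.0000,0.0000)
cross product → J_v[:, 2] = (0.0000,0.0000,0.0000)
J_ω[:, 2] = z_2
entry J[3][2] = 0.7071

0.707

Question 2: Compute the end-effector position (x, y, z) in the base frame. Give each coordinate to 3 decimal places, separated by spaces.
-1.414 -0.000 0.000

after link 1: o_1 = (-0.7071, -0.7071, 0.0000)
after link 2: o_2 = (-1.4142, -0.0000, 0.0000)
after link 3: o_3 = (-1.4142, -0.0000, 0.0000)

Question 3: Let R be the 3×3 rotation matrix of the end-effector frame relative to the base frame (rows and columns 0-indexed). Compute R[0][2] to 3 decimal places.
End-effector z-axis (col 2 of R) = (-0.5000,0.5000,0.7071)
R[0][2] = -0.5000

-0.500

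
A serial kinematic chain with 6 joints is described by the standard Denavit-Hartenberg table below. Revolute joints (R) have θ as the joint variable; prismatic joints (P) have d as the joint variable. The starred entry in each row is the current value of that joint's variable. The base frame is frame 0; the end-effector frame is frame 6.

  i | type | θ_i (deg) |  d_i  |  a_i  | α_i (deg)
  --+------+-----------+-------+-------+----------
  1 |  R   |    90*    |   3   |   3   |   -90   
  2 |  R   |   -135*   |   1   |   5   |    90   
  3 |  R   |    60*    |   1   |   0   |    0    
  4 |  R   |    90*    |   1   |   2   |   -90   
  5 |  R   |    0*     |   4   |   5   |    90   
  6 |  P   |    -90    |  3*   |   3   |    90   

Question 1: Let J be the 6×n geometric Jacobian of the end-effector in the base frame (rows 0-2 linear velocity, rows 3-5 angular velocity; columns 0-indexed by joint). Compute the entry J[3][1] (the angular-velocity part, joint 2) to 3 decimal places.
-1.000

axis z_1 = (-1.0000,0.0000,0.0000); lever o_n−o_1 = (-3.6340,-2.4309,-4.6402)
cross product → J_v[:, 1] = (-0.0000,-4.6402,2.4309)
J_ω[:, 1] = z_1
entry J[3][1] = -1.0000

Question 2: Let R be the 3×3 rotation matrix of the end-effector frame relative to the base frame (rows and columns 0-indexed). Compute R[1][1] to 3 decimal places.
End-effector y-axis (col 1 of R) = (-0.0000,-0.7071,-0.7071)
R[1][1] = -0.7071

-0.707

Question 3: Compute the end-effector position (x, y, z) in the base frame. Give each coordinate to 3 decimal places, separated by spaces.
-3.634 0.569 -1.640

after link 1: o_1 = (0.0000, 3.0000, 3.0000)
after link 2: o_2 = (-1.0000, -0.5355, 6.5355)
after link 3: o_3 = (-1.0000, -1.2426, 5.8284)
after link 4: o_4 = (-2.0000, -0.7250, 3.8966)
after link 5: o_5 = (-1.0359, 3.7511, -0.5795)
after link 6: o_6 = (-3.6340, 0.5691, -1.6402)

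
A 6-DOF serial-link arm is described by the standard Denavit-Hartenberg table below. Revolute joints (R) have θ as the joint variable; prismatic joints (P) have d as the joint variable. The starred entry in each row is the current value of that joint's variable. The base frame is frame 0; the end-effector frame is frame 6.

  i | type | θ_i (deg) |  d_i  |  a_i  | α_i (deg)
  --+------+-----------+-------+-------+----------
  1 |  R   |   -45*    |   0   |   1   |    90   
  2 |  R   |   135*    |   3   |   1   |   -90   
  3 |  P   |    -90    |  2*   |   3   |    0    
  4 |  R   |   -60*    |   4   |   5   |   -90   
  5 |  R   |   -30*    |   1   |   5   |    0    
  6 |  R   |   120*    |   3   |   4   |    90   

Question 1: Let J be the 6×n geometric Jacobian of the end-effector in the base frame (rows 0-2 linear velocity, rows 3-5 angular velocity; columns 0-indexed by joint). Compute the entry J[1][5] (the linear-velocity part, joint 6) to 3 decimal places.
3.146

axis z_5 = (-0.8624,-0.3624,0.3536); lever o_n−o_5 = (-0.5871,-3.0871,3.8891)
cross product → J_v[:, 5] = (-0.3178,3.1463,2.4495)
J_ω[:, 5] = z_5
entry J[1][5] = 3.1463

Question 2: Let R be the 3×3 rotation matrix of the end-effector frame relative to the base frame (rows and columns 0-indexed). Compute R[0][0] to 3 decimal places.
0.500

End-effector x-axis (col 0 of R) = (0.5000,-0.5000,0.7071)
R[0][0] = 0.5000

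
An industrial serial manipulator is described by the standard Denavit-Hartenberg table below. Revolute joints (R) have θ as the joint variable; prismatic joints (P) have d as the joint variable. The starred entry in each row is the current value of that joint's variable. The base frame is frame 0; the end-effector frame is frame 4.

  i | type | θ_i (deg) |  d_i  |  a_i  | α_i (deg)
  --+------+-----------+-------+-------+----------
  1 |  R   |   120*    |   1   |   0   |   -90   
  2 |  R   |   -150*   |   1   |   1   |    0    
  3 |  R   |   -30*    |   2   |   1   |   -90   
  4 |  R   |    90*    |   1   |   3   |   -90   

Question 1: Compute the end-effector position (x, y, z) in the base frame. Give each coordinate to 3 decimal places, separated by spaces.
0.933 -1.616 2.500

after link 1: o_1 = (0.0000, 0.0000, 1.0000)
after link 2: o_2 = (-0.4330, -1.2500, 1.5000)
after link 3: o_3 = (-1.6651, -3.1160, 1.5000)
after link 4: o_4 = (0.9330, -1.6160, 2.5000)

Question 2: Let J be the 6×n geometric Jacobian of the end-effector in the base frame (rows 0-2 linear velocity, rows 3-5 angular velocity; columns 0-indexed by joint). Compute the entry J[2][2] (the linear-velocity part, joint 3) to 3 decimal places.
axis z_2 = (-0.8660,-0.5000,0.0000); lever o_n−o_2 = (1.3660,-0.3660,1.0000)
cross product → J_v[:, 2] = (-0.5000,0.8660,1.0000)
J_ω[:, 2] = z_2
entry J[2][2] = 1.0000

1.000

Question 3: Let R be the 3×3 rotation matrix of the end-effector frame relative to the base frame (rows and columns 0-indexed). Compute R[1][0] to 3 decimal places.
0.500

End-effector x-axis (col 0 of R) = (0.8660,0.5000,-0.0000)
R[1][0] = 0.5000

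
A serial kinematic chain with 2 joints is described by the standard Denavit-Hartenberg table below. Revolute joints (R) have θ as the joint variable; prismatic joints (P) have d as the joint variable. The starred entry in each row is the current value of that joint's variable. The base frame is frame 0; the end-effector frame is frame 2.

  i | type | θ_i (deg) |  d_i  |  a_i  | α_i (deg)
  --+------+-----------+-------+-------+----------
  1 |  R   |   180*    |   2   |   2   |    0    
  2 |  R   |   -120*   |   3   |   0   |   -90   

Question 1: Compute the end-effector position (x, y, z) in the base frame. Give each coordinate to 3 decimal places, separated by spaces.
after link 1: o_1 = (-2.0000, 0.0000, 2.0000)
after link 2: o_2 = (-2.0000, 0.0000, 5.0000)

-2.000 0.000 5.000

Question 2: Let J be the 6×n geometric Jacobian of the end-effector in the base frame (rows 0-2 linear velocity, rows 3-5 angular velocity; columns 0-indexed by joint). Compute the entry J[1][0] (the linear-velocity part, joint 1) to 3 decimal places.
axis z_0 = ẑ; lever o_n−o_0 = (-2.0000,0.0000,5.0000)
cross product → J_v[:, 0] = (-0.0000,-2.0000,0.0000)
J_ω[:, 0] = z_0
entry J[1][0] = -2.0000

-2.000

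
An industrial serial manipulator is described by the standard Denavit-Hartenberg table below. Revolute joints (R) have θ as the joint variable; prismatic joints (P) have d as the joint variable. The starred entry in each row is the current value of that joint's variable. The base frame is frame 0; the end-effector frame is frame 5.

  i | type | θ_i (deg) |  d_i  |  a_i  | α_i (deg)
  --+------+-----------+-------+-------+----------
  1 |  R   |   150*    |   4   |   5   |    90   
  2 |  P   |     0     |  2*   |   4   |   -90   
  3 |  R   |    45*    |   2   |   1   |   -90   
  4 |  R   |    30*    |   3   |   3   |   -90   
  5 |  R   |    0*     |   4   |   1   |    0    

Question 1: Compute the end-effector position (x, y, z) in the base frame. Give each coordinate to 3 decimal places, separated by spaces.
-8.398 2.697 0.536

after link 1: o_1 = (-4.3301, 2.5000, 4.0000)
after link 2: o_2 = (-6.7942, 6.2321, 4.0000)
after link 3: o_3 = (-7.7602, 5.9732, 6.0000)
after link 4: o_4 = (-9.4932, 2.4030, 4.5000)
after link 5: o_5 = (-8.3979, 2.6965, 0.5359)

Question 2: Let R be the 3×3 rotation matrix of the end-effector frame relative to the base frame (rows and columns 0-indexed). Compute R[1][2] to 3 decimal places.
0.129

End-effector z-axis (col 2 of R) = (0.4830,0.1294,-0.8660)
R[1][2] = 0.1294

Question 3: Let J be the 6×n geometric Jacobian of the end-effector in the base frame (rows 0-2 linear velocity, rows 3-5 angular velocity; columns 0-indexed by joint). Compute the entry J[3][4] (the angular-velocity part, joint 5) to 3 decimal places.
0.483

axis z_4 = (0.4830,0.1294,-0.8660); lever o_n−o_4 = (1.0953,0.2935,-3.9641)
cross product → J_v[:, 4] = (-0.2588,0.9659,-0.0000)
J_ω[:, 4] = z_4
entry J[3][4] = 0.4830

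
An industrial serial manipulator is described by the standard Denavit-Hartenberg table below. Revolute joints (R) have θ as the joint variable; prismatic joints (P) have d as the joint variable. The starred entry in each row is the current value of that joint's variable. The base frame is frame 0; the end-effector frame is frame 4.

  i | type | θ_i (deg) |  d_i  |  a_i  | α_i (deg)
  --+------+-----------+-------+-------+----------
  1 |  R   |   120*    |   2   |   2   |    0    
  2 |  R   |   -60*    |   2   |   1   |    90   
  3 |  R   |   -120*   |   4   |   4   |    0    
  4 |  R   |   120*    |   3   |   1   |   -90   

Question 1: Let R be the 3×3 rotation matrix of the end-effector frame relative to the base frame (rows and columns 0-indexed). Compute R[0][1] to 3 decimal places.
End-effector y-axis (col 1 of R) = (-0.8660,0.5000,-0.0000)
R[0][1] = -0.8660

-0.866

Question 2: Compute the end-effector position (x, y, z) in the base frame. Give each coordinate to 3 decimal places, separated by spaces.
5.062 -1.768 0.536

after link 1: o_1 = (-1.0000, 1.7321, 2.0000)
after link 2: o_2 = (-0.5000, 2.5981, 4.0000)
after link 3: o_3 = (1.9641, -1.1340, 0.5359)
after link 4: o_4 = (5.0622, -1.7679, 0.5359)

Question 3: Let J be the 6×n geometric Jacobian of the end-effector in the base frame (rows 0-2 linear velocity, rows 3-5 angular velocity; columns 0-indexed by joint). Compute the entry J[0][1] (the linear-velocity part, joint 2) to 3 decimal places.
3.500

axis z_1 = (0.0000,0.0000,1.0000); lever o_n−o_1 = (6.0622,-3.5000,-1.4641)
cross product → J_v[:, 1] = (3.5000,6.0622,-0.0000)
J_ω[:, 1] = z_1
entry J[0][1] = 3.5000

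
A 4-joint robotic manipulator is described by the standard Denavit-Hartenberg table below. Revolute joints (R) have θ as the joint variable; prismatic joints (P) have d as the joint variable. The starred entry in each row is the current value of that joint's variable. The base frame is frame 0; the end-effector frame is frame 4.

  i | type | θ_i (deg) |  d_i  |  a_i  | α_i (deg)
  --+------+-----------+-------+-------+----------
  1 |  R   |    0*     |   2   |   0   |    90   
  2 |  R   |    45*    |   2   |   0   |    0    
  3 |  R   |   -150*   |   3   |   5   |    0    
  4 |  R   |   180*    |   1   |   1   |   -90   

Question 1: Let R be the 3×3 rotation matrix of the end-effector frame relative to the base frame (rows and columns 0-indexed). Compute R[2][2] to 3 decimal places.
End-effector z-axis (col 2 of R) = (-0.9659,-0.0000,0.2588)
R[2][2] = 0.2588

0.259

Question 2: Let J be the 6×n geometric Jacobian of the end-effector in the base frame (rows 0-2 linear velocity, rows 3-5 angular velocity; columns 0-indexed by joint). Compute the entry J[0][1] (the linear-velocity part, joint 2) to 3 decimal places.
3.864

axis z_1 = (0.0000,-1.0000,0.0000); lever o_n−o_1 = (-1.0353,-6.0000,-3.8637)
cross product → J_v[:, 1] = (3.8637,-0.0000,-1.0353)
J_ω[:, 1] = z_1
entry J[0][1] = 3.8637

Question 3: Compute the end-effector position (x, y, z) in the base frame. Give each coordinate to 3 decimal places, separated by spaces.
after link 1: o_1 = (0.0000, 0.0000, 2.0000)
after link 2: o_2 = (0.0000, -2.0000, 2.0000)
after link 3: o_3 = (-1.2941, -5.0000, -2.8296)
after link 4: o_4 = (-1.0353, -6.0000, -1.8637)

-1.035 -6.000 -1.864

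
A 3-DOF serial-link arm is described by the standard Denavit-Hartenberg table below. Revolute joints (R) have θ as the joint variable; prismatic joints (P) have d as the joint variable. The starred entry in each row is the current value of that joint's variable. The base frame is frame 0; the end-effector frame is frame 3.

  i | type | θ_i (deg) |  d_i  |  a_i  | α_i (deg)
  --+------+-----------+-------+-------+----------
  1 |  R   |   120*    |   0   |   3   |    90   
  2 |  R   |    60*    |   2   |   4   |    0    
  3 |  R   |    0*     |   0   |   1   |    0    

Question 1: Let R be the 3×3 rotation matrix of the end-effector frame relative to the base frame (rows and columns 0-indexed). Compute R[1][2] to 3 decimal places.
0.500

End-effector z-axis (col 2 of R) = (0.8660,0.5000,0.0000)
R[1][2] = 0.5000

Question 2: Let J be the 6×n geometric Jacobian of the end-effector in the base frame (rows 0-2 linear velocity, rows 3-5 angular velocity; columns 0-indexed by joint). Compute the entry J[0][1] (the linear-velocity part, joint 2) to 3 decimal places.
axis z_1 = (0.8660,0.5000,0.0000); lever o_n−o_1 = (0.4821,3.1651,4.3301)
cross product → J_v[:, 1] = (2.1651,-3.7500,2.5000)
J_ω[:, 1] = z_1
entry J[0][1] = 2.1651

2.165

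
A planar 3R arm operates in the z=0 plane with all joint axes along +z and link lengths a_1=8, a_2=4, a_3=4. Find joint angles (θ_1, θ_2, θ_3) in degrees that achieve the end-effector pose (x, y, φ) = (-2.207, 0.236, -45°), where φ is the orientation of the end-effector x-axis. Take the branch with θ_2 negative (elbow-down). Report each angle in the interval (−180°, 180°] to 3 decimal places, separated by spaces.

177.352 -134.999 -87.353

wrist centre = target − a_3·(cos φ, sin φ) = (-5.0354, 3.0644)
cos θ_2 = (34.7462−8²−4²)/(2·8·4) = -0.7071; θ_2 = -134.9986° (elbow-down)
β = atan2(3.0644,-5.0354) = 148.6764°; ψ = atan2(-2.8285,5.1716) = -28.6753°
θ_1 = β − ψ = 177.3517°
θ_3 = φ − θ_1 − θ_2 = -87.3531° (wrapped to (-180°,180°])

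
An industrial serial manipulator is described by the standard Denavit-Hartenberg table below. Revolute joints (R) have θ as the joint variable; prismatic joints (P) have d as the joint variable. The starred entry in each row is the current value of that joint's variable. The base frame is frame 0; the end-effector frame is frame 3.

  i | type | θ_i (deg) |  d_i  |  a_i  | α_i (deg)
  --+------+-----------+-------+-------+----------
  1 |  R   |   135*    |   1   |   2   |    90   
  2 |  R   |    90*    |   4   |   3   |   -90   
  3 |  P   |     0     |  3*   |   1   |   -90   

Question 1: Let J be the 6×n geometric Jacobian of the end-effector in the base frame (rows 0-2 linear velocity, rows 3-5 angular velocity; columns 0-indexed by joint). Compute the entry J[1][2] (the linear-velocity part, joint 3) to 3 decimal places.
-0.707

prismatic axis z_2 = (0.7071,-0.7071,0.0000)
J_v[:, 2] = z_2; J_ω[:, 2] = (0,0,0)
entry J[1][2] = -0.7071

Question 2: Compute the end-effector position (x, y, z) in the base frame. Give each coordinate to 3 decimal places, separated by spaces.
3.536 2.121 5.000

after link 1: o_1 = (-1.4142, 1.4142, 1.0000)
after link 2: o_2 = (1.4142, 4.2426, 4.0000)
after link 3: o_3 = (3.5355, 2.1213, 5.0000)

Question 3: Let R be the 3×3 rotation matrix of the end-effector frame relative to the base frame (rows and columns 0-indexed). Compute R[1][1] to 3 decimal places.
End-effector y-axis (col 1 of R) = (-0.7071,0.7071,-0.0000)
R[1][1] = 0.7071

0.707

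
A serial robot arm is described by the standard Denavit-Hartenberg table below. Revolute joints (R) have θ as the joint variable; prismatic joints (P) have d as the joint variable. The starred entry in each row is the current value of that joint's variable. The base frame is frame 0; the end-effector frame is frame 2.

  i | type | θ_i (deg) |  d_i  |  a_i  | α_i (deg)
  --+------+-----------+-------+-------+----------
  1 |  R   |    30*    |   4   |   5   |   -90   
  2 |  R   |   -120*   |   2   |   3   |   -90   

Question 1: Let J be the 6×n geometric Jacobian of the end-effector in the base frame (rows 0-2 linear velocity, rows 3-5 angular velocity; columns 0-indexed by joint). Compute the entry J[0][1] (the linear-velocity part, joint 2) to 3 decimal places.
axis z_1 = (-0.5000,0.8660,0.0000); lever o_n−o_1 = (-2.2990,0.9821,2.5981)
cross product → J_v[:, 1] = (2.2500,1.2990,1.5000)
J_ω[:, 1] = z_1
entry J[0][1] = 2.2500

2.250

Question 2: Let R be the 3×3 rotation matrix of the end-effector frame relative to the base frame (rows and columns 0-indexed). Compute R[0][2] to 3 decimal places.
End-effector z-axis (col 2 of R) = (0.7500,0.4330,0.5000)
R[0][2] = 0.7500

0.750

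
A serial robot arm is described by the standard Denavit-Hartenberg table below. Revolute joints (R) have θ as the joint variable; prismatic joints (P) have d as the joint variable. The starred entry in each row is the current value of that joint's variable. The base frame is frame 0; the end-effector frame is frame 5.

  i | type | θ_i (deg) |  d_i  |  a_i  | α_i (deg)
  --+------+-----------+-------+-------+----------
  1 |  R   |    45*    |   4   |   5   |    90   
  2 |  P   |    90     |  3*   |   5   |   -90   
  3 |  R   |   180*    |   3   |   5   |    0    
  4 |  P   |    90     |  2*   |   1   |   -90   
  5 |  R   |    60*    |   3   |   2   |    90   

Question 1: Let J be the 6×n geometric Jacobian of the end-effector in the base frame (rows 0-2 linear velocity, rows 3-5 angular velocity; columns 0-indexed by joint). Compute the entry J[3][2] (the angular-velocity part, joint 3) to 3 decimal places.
-0.707

axis z_2 = (-0.7071,-0.7071,0.0000); lever o_n−o_2 = (-0.8966,-3.7250,-2.0000)
cross product → J_v[:, 2] = (1.4142,-1.4142,2.0000)
J_ω[:, 2] = z_2
entry J[3][2] = -0.7071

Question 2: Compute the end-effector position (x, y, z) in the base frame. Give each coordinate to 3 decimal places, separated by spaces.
4.760 -2.311 7.000

after link 1: o_1 = (3.5355, 3.5355, 4.0000)
after link 2: o_2 = (5.6569, 1.4142, 9.0000)
after link 3: o_3 = (3.5355, -0.7071, 4.0000)
after link 4: o_4 = (2.8284, -2.8284, 4.0000)
after link 5: o_5 = (4.7603, -2.3108, 7.0000)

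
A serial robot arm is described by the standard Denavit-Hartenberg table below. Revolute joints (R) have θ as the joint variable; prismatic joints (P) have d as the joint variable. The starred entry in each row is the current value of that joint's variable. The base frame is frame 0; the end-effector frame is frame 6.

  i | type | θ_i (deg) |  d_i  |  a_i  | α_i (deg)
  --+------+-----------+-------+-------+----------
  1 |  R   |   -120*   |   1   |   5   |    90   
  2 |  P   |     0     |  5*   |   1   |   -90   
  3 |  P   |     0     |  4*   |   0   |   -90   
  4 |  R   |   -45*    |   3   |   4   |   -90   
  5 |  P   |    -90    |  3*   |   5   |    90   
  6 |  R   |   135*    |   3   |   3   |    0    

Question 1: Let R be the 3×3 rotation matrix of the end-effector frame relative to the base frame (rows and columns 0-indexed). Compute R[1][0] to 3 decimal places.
End-effector x-axis (col 0 of R) = (-0.8624,-0.0795,-0.5000)
R[1][0] = -0.0795

-0.079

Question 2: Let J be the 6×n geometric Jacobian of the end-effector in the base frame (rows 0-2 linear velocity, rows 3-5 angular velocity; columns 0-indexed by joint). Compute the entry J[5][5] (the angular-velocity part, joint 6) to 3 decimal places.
-0.707

axis z_5 = (0.3536,0.6124,-0.7071); lever o_n−o_5 = (-1.5265,1.5987,-3.6213)
cross product → J_v[:, 5] = (-1.0871,2.3597,1.5000)
J_ω[:, 5] = z_5
entry J[5][5] = -0.7071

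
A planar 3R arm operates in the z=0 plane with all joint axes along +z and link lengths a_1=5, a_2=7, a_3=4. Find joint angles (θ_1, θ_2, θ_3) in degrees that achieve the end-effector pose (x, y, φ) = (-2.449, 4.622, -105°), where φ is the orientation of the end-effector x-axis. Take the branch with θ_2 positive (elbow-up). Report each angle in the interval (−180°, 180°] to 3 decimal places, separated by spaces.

wrist centre = target − a_3·(cos φ, sin φ) = (-1.4137, 8.4857)
cos θ_2 = (74.0058−5²−7²)/(2·5·7) = 0.0001; θ_2 = 89.9953° (elbow-up)
β = atan2(8.4857,-1.4137) = 99.4586°; ψ = atan2(7.0000,5.0006) = 54.4592°
θ_1 = β − ψ = 44.9995°
θ_3 = φ − θ_1 − θ_2 = 120.0053° (wrapped to (-180°,180°])

44.999 89.995 120.005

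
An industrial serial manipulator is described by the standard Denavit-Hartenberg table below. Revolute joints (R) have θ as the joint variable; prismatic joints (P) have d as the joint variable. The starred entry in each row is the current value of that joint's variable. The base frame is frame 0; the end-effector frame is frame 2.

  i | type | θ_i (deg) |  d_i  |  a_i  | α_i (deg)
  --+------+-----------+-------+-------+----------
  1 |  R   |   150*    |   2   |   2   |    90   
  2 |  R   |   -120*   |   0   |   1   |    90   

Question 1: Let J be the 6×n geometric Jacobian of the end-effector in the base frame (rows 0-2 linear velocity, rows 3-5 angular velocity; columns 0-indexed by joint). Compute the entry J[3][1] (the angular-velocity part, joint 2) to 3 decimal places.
axis z_1 = (0.5000,0.8660,0.0000); lever o_n−o_1 = (0.4330,-0.2500,-0.8660)
cross product → J_v[:, 1] = (-0.7500,0.4330,-0.5000)
J_ω[:, 1] = z_1
entry J[3][1] = 0.5000

0.500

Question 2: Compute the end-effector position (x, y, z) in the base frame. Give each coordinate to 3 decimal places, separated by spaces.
-1.299 0.750 1.134

after link 1: o_1 = (-1.7321, 1.0000, 2.0000)
after link 2: o_2 = (-1.2990, 0.7500, 1.1340)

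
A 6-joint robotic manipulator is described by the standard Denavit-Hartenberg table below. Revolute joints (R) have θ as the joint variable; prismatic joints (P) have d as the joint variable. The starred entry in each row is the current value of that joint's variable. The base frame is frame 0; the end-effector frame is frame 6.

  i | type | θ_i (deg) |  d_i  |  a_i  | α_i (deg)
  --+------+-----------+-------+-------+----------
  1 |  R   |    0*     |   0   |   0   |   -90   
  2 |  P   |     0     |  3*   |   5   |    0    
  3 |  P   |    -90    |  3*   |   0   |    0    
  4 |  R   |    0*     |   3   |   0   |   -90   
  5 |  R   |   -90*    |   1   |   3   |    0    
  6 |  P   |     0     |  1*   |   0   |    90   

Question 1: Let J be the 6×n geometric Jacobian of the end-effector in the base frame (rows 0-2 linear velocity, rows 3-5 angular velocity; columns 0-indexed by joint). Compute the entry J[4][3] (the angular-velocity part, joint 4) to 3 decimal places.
axis z_3 = (0.0000,1.0000,0.0000); lever o_n−o_3 = (2.0000,6.0000,0.0000)
cross product → J_v[:, 3] = (0.0000,0.0000,-2.0000)
J_ω[:, 3] = z_3
entry J[4][3] = 1.0000

1.000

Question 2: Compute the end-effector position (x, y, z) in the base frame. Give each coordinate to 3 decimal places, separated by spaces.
7.000 12.000 0.000

after link 1: o_1 = (0.0000, 0.0000, 0.0000)
after link 2: o_2 = (5.0000, 3.0000, 0.0000)
after link 3: o_3 = (5.0000, 6.0000, 0.0000)
after link 4: o_4 = (5.0000, 9.0000, 0.0000)
after link 5: o_5 = (6.0000, 12.0000, 0.0000)
after link 6: o_6 = (7.0000, 12.0000, 0.0000)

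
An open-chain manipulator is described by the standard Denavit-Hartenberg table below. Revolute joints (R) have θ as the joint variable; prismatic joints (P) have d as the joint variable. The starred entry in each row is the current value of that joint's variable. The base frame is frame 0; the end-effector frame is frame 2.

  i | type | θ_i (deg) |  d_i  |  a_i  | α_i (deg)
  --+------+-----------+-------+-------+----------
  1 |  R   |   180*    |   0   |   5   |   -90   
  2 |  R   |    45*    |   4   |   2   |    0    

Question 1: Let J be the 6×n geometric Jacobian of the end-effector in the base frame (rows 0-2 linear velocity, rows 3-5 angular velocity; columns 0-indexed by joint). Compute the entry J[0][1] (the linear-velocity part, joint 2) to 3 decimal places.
axis z_1 = (-0.0000,-1.0000,0.0000); lever o_n−o_1 = (-1.4142,-4.0000,-1.4142)
cross product → J_v[:, 1] = (1.4142,-0.0000,-1.4142)
J_ω[:, 1] = z_1
entry J[0][1] = 1.4142

1.414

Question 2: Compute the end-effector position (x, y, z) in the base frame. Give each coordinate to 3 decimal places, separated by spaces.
after link 1: o_1 = (-5.0000, 0.0000, 0.0000)
after link 2: o_2 = (-6.4142, -4.0000, -1.4142)

-6.414 -4.000 -1.414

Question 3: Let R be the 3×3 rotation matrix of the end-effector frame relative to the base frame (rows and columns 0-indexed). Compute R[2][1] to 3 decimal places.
-0.707

End-effector y-axis (col 1 of R) = (0.7071,-0.0000,-0.7071)
R[2][1] = -0.7071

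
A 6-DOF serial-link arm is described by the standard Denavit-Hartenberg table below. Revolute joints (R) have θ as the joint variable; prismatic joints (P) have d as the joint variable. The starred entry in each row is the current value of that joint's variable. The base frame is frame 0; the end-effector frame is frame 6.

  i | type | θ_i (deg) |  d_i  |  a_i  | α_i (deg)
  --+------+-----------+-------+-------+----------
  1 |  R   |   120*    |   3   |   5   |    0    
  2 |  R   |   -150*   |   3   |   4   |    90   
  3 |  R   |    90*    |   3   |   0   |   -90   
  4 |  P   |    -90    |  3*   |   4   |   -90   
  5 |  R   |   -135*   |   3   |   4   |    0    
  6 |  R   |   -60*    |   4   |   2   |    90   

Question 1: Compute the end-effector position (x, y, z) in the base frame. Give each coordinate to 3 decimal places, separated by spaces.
-4.755 3.046 13.000

after link 1: o_1 = (-2.5000, 4.3301, 3.0000)
after link 2: o_2 = (0.9641, 2.3301, 6.0000)
after link 3: o_3 = (-0.5359, -0.2679, 6.0000)
after link 4: o_4 = (-5.1340, -2.2321, 6.0000)
after link 5: o_5 = (-6.1693, 1.6317, 9.0000)
after link 6: o_6 = (-4.7550, 3.0459, 13.0000)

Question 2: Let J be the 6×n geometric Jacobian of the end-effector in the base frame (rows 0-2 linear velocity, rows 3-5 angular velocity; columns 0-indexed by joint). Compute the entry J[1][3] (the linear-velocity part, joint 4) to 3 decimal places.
prismatic axis z_3 = (-0.8660,0.5000,0.0000)
J_v[:, 3] = z_3; J_ω[:, 3] = (0,0,0)
entry J[1][3] = 0.5000

0.500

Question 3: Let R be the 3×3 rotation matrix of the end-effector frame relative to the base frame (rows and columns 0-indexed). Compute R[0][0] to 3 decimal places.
0.707

End-effector x-axis (col 0 of R) = (0.7071,0.7071,-0.0000)
R[0][0] = 0.7071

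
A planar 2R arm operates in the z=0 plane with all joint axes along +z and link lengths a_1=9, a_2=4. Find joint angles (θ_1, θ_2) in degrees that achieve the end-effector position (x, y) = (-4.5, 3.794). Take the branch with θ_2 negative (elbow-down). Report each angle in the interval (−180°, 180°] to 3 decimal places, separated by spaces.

cos θ_2 = (34.6444−9²−4²)/(2·9·4) = -0.8660; θ_2 = -150.0028° (elbow-down)
β = atan2(3.7940,-4.5000) = 139.8654°; ψ = atan2(-1.9998,5.5358) = -19.8625°
θ_1 = β − ψ = 159.7279°

159.728 -150.003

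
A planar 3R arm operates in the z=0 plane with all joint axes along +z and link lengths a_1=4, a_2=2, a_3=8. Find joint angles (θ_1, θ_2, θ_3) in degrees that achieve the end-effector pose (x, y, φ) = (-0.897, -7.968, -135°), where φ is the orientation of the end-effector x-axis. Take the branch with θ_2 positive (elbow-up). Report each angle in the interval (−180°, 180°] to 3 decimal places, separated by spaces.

-45.008 60.010 -150.002

wrist centre = target − a_3·(cos φ, sin φ) = (4.7599, -2.3111)
cos θ_2 = (27.9976−4²−2²)/(2·4·2) = 0.4999; θ_2 = 60.0099° (elbow-up)
β = atan2(-2.3111,4.7599) = -25.8989°; ψ = atan2(1.7322,4.9997) = 19.1094°
θ_1 = β − ψ = -45.0083°
θ_3 = φ − θ_1 − θ_2 = -150.0016° (wrapped to (-180°,180°])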